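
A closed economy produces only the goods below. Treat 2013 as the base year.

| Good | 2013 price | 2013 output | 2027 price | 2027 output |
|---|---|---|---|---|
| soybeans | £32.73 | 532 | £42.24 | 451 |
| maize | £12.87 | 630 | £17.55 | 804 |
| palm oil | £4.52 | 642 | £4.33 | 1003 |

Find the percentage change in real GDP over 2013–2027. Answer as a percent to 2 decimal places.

4.29%

Real GDP 2013 = Nominal GDP 2013 = 32.73·532 + 12.87·630 + 4.52·642 = 28422.30.
Real GDP 2027 (at 2013 prices) = 32.73·451 + 12.87·804 + 4.52·1003 = 29642.27.
Real growth = 29642.27/28422.30 − 1 = 0.0429.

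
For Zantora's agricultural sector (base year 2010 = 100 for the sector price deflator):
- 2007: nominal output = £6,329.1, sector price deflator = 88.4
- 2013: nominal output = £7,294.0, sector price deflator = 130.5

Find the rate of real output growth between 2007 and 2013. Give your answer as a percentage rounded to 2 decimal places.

-21.93%

Real output 2007 = 6329.1 / 0.884 = 7159.62.
Real output 2013 = 7294.0 / 1.305 = 5589.27.
Real growth = 5589.27 / 7159.62 − 1 = -0.2193.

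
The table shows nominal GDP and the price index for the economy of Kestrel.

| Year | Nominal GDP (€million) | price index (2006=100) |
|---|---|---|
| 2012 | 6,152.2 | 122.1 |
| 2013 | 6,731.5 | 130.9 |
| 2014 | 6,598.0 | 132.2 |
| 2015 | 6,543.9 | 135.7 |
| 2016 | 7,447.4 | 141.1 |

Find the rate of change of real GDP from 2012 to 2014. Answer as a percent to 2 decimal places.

-0.95%

Real GDP 2012 = 6152.2/1.221 = 5038.66.
Real GDP 2014 = 6598.0/1.322 = 4990.92.
Change = 4990.92/5038.66 − 1 = -0.0095.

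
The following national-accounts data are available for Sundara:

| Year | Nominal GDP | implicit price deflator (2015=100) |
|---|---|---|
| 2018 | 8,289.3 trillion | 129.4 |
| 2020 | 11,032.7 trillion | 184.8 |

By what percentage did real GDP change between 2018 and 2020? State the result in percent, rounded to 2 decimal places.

-6.80%

Real GDP 2018 = 8289.3 / 1.294 = 6405.95.
Real GDP 2020 = 11032.7 / 1.848 = 5970.08.
Real growth = 5970.08 / 6405.95 − 1 = -0.0680.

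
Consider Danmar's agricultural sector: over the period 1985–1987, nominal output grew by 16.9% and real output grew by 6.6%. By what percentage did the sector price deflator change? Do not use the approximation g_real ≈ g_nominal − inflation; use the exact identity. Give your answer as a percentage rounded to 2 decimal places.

(1 + g_nom) = (1 + g_real)(1 + π), so π = 1.1690 / 1.0660 − 1 = 0.09662.

9.66%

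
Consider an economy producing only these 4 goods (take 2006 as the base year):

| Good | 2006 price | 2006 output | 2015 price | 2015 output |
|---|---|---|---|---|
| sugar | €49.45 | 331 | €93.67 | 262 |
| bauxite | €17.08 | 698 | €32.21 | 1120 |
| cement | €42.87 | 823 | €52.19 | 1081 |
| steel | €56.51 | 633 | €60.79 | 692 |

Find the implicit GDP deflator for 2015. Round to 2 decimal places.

135.37

Nominal GDP 2015 = 93.67·262 + 32.21·1120 + 52.19·1081 + 60.79·692 = 159100.81.
Real GDP 2015 (at 2006 prices) = 49.45·262 + 17.08·1120 + 42.87·1081 + 56.51·692 = 117532.89.
Deflator = Nominal/Real × 100 = 159100.81/117532.89 × 100 = 135.367.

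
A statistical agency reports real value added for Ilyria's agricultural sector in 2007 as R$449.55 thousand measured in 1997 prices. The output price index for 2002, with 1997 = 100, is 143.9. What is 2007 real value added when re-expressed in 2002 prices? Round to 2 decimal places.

Real value added in 2002 prices = Real value added in 1997 prices × (P_2002/P_1997) = 449.55 × 1.439 = 646.90.

R$646.90 thousand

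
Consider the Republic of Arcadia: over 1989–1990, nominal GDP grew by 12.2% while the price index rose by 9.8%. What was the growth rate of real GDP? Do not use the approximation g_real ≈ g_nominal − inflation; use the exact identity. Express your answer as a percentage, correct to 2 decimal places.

(1 + g_nom) = (1 + g_real)(1 + π), so g_real = 1.1220 / 1.0980 − 1 = 0.02186.

2.19%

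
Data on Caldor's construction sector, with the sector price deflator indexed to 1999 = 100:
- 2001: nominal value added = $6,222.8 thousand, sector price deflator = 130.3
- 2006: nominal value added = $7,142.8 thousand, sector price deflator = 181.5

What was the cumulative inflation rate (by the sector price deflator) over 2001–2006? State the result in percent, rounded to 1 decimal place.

Price-level change = 181.5 / 130.3 − 1 = 0.3929.

39.3%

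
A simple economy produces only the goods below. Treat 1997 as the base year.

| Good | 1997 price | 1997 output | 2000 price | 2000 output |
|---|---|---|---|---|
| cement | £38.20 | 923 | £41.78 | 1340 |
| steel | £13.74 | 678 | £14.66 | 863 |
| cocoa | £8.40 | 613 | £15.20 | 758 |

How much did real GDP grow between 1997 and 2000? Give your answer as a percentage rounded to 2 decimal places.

Real GDP 1997 = Nominal GDP 1997 = 38.20·923 + 13.74·678 + 8.40·613 = 49723.52.
Real GDP 2000 (at 1997 prices) = 38.20·1340 + 13.74·863 + 8.40·758 = 69412.82.
Real growth = 69412.82/49723.52 − 1 = 0.3960.

39.60%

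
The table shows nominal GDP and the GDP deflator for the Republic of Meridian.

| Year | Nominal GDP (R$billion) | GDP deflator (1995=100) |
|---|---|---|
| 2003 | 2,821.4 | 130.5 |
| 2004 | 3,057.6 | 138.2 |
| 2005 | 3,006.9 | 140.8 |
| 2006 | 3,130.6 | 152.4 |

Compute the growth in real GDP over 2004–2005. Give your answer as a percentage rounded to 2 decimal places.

Real GDP 2004 = 3057.6/1.382 = 2212.45.
Real GDP 2005 = 3006.9/1.408 = 2135.58.
Change = 2135.58/2212.45 − 1 = -0.0347.

-3.47%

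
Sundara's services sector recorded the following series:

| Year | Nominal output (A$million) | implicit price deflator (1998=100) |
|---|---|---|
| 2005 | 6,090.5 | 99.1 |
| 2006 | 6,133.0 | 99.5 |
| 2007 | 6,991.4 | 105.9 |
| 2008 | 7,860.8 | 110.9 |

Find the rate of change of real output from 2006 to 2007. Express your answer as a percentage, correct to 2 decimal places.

7.11%

Real output 2006 = 6133.0/0.995 = 6163.82.
Real output 2007 = 6991.4/1.059 = 6601.89.
Change = 6601.89/6163.82 − 1 = 0.0711.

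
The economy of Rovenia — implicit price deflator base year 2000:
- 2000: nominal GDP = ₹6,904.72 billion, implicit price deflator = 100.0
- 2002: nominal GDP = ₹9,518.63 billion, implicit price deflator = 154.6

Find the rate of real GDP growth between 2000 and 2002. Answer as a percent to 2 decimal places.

-10.83%

Real GDP 2000 = 6904.72 / 1.000 = 6904.72.
Real GDP 2002 = 9518.63 / 1.546 = 6156.94.
Real growth = 6156.94 / 6904.72 − 1 = -0.1083.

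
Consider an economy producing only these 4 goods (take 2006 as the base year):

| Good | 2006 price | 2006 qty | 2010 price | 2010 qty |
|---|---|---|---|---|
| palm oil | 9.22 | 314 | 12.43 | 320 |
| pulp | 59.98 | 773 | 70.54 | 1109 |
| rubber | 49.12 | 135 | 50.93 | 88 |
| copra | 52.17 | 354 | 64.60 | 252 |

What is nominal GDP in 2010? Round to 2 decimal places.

Nominal GDP 2010 = Σ (p_2010 × q_2010) = 12.43·320 + 70.54·1109 + 50.93·88 + 64.60·252 = 102967.50.

102967.50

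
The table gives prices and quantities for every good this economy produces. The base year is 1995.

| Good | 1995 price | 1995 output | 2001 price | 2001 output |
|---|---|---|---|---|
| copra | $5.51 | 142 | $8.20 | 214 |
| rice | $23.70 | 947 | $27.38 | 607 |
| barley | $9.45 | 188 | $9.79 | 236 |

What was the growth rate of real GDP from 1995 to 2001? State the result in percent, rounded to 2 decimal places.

-28.83%

Real GDP 1995 = Nominal GDP 1995 = 5.51·142 + 23.70·947 + 9.45·188 = 25002.92.
Real GDP 2001 (at 1995 prices) = 5.51·214 + 23.70·607 + 9.45·236 = 17795.24.
Real growth = 17795.24/25002.92 − 1 = -0.2883.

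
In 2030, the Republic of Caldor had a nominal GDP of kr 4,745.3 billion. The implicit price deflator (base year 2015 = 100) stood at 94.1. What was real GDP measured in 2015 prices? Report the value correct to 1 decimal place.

kr 5,042.8 billion

Real GDP = Nominal / (implicit price deflator/100) = 4745.3 / 0.941 = 5042.83.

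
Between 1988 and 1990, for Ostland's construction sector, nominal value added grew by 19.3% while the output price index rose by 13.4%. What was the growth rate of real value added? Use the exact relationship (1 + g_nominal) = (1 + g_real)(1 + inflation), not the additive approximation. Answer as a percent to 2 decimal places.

5.20%

(1 + g_nom) = (1 + g_real)(1 + π), so g_real = 1.1930 / 1.1340 − 1 = 0.05203.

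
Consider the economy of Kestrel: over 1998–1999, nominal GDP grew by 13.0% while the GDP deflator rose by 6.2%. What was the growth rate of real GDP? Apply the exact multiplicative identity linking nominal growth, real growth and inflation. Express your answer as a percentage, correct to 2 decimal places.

(1 + g_nom) = (1 + g_real)(1 + π), so g_real = 1.1300 / 1.0620 − 1 = 0.06403.

6.40%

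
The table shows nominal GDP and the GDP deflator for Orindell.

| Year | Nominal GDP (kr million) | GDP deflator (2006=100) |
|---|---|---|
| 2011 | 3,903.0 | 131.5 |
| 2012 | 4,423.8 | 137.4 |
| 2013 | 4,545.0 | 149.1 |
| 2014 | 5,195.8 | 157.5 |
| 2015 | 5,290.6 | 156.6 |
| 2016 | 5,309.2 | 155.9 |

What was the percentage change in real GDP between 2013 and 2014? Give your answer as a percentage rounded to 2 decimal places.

8.22%

Real GDP 2013 = 4545.0/1.491 = 3048.29.
Real GDP 2014 = 5195.8/1.575 = 3298.92.
Change = 3298.92/3048.29 − 1 = 0.0822.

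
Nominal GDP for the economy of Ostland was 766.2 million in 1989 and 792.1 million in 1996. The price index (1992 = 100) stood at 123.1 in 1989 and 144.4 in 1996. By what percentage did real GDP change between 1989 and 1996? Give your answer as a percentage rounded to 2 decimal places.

-11.87%

Real GDP 1989 = 766.2 / 1.231 = 622.42.
Real GDP 1996 = 792.1 / 1.444 = 548.55.
Real growth = 548.55 / 622.42 − 1 = -0.1187.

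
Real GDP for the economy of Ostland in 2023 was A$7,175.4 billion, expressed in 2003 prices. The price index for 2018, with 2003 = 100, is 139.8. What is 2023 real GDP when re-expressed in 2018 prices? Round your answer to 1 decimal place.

Real GDP in 2018 prices = Real GDP in 2003 prices × (P_2018/P_2003) = 7175.4 × 1.398 = 10031.21.

A$10,031.2 billion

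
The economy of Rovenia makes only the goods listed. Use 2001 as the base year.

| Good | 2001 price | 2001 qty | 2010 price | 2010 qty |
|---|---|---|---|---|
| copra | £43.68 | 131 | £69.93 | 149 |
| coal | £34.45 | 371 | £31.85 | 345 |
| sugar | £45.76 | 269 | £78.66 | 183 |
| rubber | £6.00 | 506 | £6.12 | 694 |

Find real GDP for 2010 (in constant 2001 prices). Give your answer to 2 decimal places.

£30931.65

Real GDP 2010 = Σ (p_2001 × q_2010) = 43.68·149 + 34.45·345 + 45.76·183 + 6.00·694 = 30931.65.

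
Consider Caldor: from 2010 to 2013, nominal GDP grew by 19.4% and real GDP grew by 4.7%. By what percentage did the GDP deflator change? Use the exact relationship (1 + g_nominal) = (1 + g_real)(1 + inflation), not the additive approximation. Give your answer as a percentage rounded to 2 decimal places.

(1 + g_nom) = (1 + g_real)(1 + π), so π = 1.1940 / 1.0470 − 1 = 0.14040.

14.04%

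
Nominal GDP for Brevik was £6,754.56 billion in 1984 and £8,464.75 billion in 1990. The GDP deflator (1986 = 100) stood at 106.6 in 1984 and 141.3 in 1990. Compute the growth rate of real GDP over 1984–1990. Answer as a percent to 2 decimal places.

Real GDP 1984 = 6754.56 / 1.066 = 6336.36.
Real GDP 1990 = 8464.75 / 1.413 = 5990.62.
Real growth = 5990.62 / 6336.36 − 1 = -0.0546.

-5.46%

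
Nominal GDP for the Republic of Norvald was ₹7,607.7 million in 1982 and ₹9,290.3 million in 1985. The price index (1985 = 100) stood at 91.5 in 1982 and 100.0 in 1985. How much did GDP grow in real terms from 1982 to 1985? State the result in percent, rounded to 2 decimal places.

11.74%

Real GDP 1982 = 7607.7 / 0.915 = 8314.43.
Real GDP 1985 = 9290.3 / 1.000 = 9290.30.
Real growth = 9290.30 / 8314.43 − 1 = 0.1174.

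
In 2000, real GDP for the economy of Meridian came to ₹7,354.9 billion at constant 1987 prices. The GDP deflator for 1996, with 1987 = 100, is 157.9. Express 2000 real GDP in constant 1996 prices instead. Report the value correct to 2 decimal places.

₹11,613.39 billion

Real GDP in 1996 prices = Real GDP in 1987 prices × (P_1996/P_1987) = 7354.9 × 1.579 = 11613.39.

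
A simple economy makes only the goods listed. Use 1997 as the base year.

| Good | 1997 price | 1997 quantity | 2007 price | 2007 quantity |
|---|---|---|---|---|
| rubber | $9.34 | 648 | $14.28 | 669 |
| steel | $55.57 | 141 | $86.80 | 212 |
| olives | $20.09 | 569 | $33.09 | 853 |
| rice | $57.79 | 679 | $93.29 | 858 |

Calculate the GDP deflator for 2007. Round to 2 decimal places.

Nominal GDP 2007 = 14.28·669 + 86.80·212 + 33.09·853 + 93.29·858 = 136223.51.
Real GDP 2007 (at 1997 prices) = 9.34·669 + 55.57·212 + 20.09·853 + 57.79·858 = 84749.89.
Deflator = Nominal/Real × 100 = 136223.51/84749.89 × 100 = 160.736.

160.74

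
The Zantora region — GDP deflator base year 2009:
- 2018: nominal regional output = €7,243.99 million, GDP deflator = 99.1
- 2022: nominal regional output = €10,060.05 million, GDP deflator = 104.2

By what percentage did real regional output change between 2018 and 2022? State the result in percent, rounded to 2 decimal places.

32.08%

Real regional output 2018 = 7243.99 / 0.991 = 7309.78.
Real regional output 2022 = 10060.05 / 1.042 = 9654.56.
Real growth = 9654.56 / 7309.78 − 1 = 0.3208.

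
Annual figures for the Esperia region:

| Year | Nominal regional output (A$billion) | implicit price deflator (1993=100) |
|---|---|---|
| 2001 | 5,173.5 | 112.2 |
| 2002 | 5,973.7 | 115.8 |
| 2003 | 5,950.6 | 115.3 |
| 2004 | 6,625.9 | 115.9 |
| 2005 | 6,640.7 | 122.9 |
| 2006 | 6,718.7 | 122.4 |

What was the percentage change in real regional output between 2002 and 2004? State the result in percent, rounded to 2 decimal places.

10.82%

Real regional output 2002 = 5973.7/1.158 = 5158.64.
Real regional output 2004 = 6625.9/1.159 = 5716.91.
Change = 5716.91/5158.64 − 1 = 0.1082.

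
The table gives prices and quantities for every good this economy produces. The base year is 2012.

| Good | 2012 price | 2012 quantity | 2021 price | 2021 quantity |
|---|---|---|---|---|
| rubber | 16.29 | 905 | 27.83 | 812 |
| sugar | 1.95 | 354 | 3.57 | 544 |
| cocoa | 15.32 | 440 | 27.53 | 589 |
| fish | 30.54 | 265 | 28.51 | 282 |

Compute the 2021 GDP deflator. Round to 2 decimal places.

Nominal GDP 2021 = 27.83·812 + 3.57·544 + 27.53·589 + 28.51·282 = 48795.03.
Real GDP 2021 (at 2012 prices) = 16.29·812 + 1.95·544 + 15.32·589 + 30.54·282 = 31924.04.
Deflator = Nominal/Real × 100 = 48795.03/31924.04 × 100 = 152.847.

152.85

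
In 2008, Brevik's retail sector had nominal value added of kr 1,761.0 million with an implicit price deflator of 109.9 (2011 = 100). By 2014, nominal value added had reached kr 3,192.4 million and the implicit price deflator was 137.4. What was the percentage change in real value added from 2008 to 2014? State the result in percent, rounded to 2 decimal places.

Real value added 2008 = 1761.0 / 1.099 = 1602.37.
Real value added 2014 = 3192.4 / 1.374 = 2323.44.
Real growth = 2323.44 / 1602.37 − 1 = 0.4500.

45.00%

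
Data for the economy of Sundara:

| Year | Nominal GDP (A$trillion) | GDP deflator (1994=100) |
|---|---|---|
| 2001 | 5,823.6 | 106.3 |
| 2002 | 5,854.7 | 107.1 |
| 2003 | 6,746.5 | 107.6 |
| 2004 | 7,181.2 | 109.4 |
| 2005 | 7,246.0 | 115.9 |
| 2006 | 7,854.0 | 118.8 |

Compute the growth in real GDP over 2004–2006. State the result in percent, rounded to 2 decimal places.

0.72%

Real GDP 2004 = 7181.2/1.094 = 6564.17.
Real GDP 2006 = 7854.0/1.188 = 6611.11.
Change = 6611.11/6564.17 − 1 = 0.0072.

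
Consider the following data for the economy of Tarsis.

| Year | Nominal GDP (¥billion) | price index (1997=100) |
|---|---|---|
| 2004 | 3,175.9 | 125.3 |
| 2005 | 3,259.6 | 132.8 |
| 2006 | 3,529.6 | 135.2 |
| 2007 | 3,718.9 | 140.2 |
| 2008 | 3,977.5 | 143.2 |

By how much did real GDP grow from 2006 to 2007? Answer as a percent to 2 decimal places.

1.61%

Real GDP 2006 = 3529.6/1.352 = 2610.65.
Real GDP 2007 = 3718.9/1.402 = 2652.57.
Change = 2652.57/2610.65 − 1 = 0.0161.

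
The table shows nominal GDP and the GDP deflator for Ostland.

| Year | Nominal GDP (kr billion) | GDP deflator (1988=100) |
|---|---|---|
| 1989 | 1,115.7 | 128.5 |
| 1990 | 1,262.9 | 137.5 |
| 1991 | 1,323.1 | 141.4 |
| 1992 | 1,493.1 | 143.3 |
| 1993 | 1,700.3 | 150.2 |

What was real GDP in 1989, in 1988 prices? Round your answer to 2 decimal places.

kr 868.25 billion

Real GDP 1989 = 1115.7 / 1.285 = 868.25.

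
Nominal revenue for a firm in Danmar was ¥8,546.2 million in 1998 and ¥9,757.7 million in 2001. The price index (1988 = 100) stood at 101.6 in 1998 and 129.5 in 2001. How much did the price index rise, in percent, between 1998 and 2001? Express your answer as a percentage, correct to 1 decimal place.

Price-level change = 129.5 / 101.6 − 1 = 0.2746.

27.5%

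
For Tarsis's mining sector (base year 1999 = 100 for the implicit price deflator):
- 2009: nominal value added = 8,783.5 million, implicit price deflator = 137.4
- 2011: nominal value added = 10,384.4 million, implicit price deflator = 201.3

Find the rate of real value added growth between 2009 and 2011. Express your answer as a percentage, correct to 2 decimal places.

Deflate each year: 2009 → 8783.5/1.374 = 6392.65; 2011 → 10384.4/2.013 = 5158.67.
So real value added changed by 5158.67/6392.65 − 1 = -0.1930, i.e. -19.30%.

-19.30%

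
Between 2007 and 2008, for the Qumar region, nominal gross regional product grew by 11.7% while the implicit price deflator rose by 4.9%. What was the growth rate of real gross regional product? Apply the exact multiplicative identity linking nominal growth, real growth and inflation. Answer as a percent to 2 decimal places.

6.48%

(1 + g_nom) = (1 + g_real)(1 + π), so g_real = 1.1170 / 1.0490 − 1 = 0.06482.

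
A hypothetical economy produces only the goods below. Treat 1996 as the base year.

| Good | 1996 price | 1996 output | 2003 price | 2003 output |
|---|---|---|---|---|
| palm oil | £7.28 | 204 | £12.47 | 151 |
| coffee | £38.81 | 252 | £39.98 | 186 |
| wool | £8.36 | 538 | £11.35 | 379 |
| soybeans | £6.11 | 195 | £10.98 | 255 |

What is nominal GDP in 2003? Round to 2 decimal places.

Nominal GDP 2003 = Σ (p_2003 × q_2003) = 12.47·151 + 39.98·186 + 11.35·379 + 10.98·255 = 16420.80.

£16420.80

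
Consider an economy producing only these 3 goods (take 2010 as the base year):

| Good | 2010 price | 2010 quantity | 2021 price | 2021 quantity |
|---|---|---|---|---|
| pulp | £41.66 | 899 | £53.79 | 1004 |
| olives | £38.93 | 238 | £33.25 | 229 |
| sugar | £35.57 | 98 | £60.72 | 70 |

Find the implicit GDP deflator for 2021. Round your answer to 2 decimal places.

Nominal GDP 2021 = 53.79·1004 + 33.25·229 + 60.72·70 = 65869.81.
Real GDP 2021 (at 2010 prices) = 41.66·1004 + 38.93·229 + 35.57·70 = 53231.51.
Deflator = Nominal/Real × 100 = 65869.81/53231.51 × 100 = 123.742.

123.74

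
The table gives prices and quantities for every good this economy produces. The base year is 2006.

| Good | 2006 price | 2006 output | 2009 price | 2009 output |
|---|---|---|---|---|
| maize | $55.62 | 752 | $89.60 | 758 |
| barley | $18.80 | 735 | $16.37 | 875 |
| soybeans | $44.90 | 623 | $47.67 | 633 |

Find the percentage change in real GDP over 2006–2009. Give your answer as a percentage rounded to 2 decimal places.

4.08%

Real GDP 2006 = Nominal GDP 2006 = 55.62·752 + 18.80·735 + 44.90·623 = 83616.94.
Real GDP 2009 (at 2006 prices) = 55.62·758 + 18.80·875 + 44.90·633 = 87031.66.
Real growth = 87031.66/83616.94 − 1 = 0.0408.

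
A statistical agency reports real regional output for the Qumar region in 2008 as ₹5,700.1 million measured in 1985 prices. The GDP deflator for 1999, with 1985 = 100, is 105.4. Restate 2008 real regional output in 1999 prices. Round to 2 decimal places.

₹6,007.91 million

Real regional output in 1999 prices = Real regional output in 1985 prices × (P_1999/P_1985) = 5700.1 × 1.054 = 6007.91.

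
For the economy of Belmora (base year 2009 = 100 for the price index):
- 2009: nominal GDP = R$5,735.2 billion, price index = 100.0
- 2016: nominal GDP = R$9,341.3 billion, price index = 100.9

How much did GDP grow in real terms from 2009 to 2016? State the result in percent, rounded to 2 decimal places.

61.42%

Deflate each year: 2009 → 5735.2/1.000 = 5735.20; 2016 → 9341.3/1.009 = 9257.98.
So real GDP changed by 9257.98/5735.20 − 1 = 0.6142, i.e. 61.42%.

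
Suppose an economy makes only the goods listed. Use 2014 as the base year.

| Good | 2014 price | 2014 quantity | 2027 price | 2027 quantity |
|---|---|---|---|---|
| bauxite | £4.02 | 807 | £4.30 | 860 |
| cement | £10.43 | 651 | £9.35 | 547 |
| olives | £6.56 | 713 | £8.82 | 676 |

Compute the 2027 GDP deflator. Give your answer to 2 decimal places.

Nominal GDP 2027 = 4.30·860 + 9.35·547 + 8.82·676 = 14774.77.
Real GDP 2027 (at 2014 prices) = 4.02·860 + 10.43·547 + 6.56·676 = 13596.97.
Deflator = Nominal/Real × 100 = 14774.77/13596.97 × 100 = 108.662.

108.66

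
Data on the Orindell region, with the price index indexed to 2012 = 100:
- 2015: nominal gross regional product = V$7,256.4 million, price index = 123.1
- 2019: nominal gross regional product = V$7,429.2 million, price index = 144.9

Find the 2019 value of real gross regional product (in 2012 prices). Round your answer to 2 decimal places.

V$5,127.12 million

Real gross regional product = Nominal / (price index/100) = 7429.2 / 1.449 = 5127.12.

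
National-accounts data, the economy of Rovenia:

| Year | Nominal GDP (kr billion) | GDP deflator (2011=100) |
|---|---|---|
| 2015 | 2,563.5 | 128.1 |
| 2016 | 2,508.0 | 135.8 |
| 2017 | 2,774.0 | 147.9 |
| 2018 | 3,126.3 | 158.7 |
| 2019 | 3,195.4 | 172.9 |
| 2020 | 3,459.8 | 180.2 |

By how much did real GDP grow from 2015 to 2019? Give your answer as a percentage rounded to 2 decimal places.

Real GDP 2015 = 2563.5/1.281 = 2001.17.
Real GDP 2019 = 3195.4/1.729 = 1848.12.
Change = 1848.12/2001.17 − 1 = -0.0765.

-7.65%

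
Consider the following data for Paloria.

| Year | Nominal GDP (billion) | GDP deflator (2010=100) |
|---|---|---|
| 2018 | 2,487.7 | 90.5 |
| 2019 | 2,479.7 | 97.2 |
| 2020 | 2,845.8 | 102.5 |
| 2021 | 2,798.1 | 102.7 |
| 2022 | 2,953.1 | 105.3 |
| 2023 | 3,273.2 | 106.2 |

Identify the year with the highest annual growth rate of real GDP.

2019: real = 2479.7/0.972 = 2551.13; growth vs 2018 (2748.84) = -7.19%.
2020: real = 2845.8/1.025 = 2776.39; growth vs 2019 (2551.13) = 8.83%.
2021: real = 2798.1/1.027 = 2724.54; growth vs 2020 (2776.39) = -1.87%.
2022: real = 2953.1/1.053 = 2804.46; growth vs 2021 (2724.54) = 2.93%.
2023: real = 3273.2/1.062 = 3082.11; growth vs 2022 (2804.46) = 9.90%.

2023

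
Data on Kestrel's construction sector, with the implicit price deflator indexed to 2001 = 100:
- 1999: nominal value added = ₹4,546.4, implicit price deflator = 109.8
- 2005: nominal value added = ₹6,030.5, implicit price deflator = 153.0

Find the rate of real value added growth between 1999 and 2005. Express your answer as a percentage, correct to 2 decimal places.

-4.81%

Deflate each year: 1999 → 4546.4/1.098 = 4140.62; 2005 → 6030.5/1.530 = 3941.50.
So real value added changed by 3941.50/4140.62 − 1 = -0.0481, i.e. -4.81%.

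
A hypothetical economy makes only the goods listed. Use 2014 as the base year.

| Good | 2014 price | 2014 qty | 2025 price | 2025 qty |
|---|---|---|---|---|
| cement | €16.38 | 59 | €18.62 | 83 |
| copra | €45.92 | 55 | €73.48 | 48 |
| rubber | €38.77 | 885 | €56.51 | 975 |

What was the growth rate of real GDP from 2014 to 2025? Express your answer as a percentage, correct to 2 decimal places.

9.42%

Real GDP 2014 = Nominal GDP 2014 = 16.38·59 + 45.92·55 + 38.77·885 = 37803.47.
Real GDP 2025 (at 2014 prices) = 16.38·83 + 45.92·48 + 38.77·975 = 41364.45.
Real growth = 41364.45/37803.47 − 1 = 0.0942.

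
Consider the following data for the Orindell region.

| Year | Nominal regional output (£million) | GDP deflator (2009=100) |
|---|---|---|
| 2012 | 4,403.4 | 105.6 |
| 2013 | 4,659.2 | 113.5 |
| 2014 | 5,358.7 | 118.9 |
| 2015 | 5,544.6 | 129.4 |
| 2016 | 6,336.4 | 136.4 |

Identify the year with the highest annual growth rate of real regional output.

2013: real = 4659.2/1.135 = 4105.02; growth vs 2012 (4169.89) = -1.56%.
2014: real = 5358.7/1.189 = 4506.90; growth vs 2013 (4105.02) = 9.79%.
2015: real = 5544.6/1.294 = 4284.85; growth vs 2014 (4506.90) = -4.93%.
2016: real = 6336.4/1.364 = 4645.45; growth vs 2015 (4284.85) = 8.42%.

2014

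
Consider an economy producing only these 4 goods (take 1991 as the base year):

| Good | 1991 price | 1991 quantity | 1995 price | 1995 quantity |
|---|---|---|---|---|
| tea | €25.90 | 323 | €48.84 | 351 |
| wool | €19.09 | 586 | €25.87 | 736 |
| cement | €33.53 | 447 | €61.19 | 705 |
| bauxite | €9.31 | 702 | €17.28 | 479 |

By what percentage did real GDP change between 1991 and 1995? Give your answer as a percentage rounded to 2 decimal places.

Real GDP 1991 = Nominal GDP 1991 = 25.90·323 + 19.09·586 + 33.53·447 + 9.31·702 = 41075.97.
Real GDP 1995 (at 1991 prices) = 25.90·351 + 19.09·736 + 33.53·705 + 9.31·479 = 51239.28.
Real growth = 51239.28/41075.97 − 1 = 0.2474.

24.74%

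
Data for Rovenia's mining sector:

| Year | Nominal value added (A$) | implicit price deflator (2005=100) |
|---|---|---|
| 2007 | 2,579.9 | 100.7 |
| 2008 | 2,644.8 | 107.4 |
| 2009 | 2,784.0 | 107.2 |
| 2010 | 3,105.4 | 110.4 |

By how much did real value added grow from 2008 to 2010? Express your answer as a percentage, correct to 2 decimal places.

Real value added 2008 = 2644.8/1.074 = 2462.57.
Real value added 2010 = 3105.4/1.104 = 2812.86.
Change = 2812.86/2462.57 − 1 = 0.1422.

14.22%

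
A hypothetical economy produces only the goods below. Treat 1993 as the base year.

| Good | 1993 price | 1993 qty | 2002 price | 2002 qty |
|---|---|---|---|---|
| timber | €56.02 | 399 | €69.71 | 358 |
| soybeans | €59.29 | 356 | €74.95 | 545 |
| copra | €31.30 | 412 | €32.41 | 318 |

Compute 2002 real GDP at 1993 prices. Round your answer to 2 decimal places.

Real GDP 2002 = Σ (p_1993 × q_2002) = 56.02·358 + 59.29·545 + 31.30·318 = 62321.61.

€62321.61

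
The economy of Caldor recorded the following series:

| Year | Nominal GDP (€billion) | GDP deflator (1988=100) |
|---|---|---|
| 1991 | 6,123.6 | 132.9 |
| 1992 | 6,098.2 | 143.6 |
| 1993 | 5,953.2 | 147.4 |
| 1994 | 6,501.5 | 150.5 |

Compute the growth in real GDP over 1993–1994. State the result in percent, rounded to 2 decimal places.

6.96%

Real GDP 1993 = 5953.2/1.474 = 4038.81.
Real GDP 1994 = 6501.5/1.505 = 4319.93.
Change = 4319.93/4038.81 − 1 = 0.0696.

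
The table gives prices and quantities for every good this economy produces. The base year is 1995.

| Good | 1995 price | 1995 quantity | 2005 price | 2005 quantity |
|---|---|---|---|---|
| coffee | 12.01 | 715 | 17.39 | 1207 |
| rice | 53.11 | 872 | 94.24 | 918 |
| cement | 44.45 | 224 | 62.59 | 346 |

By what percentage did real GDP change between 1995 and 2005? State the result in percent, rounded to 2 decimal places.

21.24%

Real GDP 1995 = Nominal GDP 1995 = 12.01·715 + 53.11·872 + 44.45·224 = 64855.87.
Real GDP 2005 (at 1995 prices) = 12.01·1207 + 53.11·918 + 44.45·346 = 78630.75.
Real growth = 78630.75/64855.87 − 1 = 0.2124.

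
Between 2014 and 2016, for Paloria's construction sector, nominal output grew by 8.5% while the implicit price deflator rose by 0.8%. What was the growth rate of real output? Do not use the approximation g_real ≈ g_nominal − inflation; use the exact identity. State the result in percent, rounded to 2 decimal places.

(1 + g_nom) = (1 + g_real)(1 + π), so g_real = 1.0850 / 1.0080 − 1 = 0.07639.

7.64%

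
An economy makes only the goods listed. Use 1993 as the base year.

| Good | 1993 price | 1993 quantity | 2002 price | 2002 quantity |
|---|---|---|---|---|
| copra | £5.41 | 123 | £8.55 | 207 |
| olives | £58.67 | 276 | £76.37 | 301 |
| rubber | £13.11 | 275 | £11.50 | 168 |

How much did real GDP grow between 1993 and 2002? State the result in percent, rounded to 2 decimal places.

2.53%

Real GDP 1993 = Nominal GDP 1993 = 5.41·123 + 58.67·276 + 13.11·275 = 20463.60.
Real GDP 2002 (at 1993 prices) = 5.41·207 + 58.67·301 + 13.11·168 = 20982.02.
Real growth = 20982.02/20463.60 − 1 = 0.0253.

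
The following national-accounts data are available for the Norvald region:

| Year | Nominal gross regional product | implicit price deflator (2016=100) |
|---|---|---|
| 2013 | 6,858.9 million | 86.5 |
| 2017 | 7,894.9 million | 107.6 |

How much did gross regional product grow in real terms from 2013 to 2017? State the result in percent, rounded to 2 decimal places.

-7.47%

Real gross regional product 2013 = 6858.9 / 0.865 = 7929.36.
Real gross regional product 2017 = 7894.9 / 1.076 = 7337.27.
Real growth = 7337.27 / 7929.36 − 1 = -0.0747.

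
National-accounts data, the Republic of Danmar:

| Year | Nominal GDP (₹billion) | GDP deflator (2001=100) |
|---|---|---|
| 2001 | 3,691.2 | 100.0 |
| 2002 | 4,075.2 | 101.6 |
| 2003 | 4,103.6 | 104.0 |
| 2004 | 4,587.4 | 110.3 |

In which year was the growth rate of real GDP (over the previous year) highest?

2002: real = 4075.2/1.016 = 4011.02; growth vs 2001 (3691.20) = 8.66%.
2003: real = 4103.6/1.040 = 3945.77; growth vs 2002 (4011.02) = -1.63%.
2004: real = 4587.4/1.103 = 4159.02; growth vs 2003 (3945.77) = 5.40%.

2002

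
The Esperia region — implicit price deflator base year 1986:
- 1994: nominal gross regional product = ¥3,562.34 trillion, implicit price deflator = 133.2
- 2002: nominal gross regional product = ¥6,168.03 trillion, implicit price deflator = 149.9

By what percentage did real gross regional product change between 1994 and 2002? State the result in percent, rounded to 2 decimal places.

Deflate each year: 1994 → 3562.34/1.332 = 2674.43; 2002 → 6168.03/1.499 = 4114.76.
So real gross regional product changed by 4114.76/2674.43 − 1 = 0.5386, i.e. 53.86%.

53.86%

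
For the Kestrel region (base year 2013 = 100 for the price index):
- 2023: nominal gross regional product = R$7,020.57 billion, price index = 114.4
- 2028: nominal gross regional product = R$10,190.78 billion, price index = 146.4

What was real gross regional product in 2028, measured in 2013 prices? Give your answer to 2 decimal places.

Real gross regional product = Nominal / (price index/100) = 10190.78 / 1.464 = 6960.92.

R$6,960.92 billion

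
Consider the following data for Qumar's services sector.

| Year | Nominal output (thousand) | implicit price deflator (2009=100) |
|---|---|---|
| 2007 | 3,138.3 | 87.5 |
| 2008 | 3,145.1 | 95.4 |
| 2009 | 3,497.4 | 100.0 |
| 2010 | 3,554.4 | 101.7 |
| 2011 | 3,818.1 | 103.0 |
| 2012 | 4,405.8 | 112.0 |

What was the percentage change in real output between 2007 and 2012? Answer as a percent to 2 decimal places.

Real output 2007 = 3138.3/0.875 = 3586.63.
Real output 2012 = 4405.8/1.120 = 3933.75.
Change = 3933.75/3586.63 − 1 = 0.0968.

9.68%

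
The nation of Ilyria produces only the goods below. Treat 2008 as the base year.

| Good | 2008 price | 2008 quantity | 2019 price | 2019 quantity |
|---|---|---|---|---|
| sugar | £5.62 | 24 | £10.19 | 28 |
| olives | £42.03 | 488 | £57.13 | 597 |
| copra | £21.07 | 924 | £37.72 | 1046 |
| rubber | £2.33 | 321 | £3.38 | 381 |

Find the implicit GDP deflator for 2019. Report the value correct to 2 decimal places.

Nominal GDP 2019 = 10.19·28 + 57.13·597 + 37.72·1046 + 3.38·381 = 75134.83.
Real GDP 2019 (at 2008 prices) = 5.62·28 + 42.03·597 + 21.07·1046 + 2.33·381 = 48176.22.
Deflator = Nominal/Real × 100 = 75134.83/48176.22 × 100 = 155.958.

155.96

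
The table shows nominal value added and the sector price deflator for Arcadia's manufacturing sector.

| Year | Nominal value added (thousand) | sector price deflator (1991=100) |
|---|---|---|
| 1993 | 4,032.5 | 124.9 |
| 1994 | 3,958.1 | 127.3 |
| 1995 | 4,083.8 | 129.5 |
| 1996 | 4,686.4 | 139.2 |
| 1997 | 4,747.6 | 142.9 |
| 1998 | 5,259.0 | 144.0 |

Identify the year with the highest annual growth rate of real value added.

1994: real = 3958.1/1.273 = 3109.27; growth vs 1993 (3228.58) = -3.70%.
1995: real = 4083.8/1.295 = 3153.51; growth vs 1994 (3109.27) = 1.42%.
1996: real = 4686.4/1.392 = 3366.67; growth vs 1995 (3153.51) = 6.76%.
1997: real = 4747.6/1.429 = 3322.32; growth vs 1996 (3366.67) = -1.32%.
1998: real = 5259.0/1.440 = 3652.08; growth vs 1997 (3322.32) = 9.93%.

1998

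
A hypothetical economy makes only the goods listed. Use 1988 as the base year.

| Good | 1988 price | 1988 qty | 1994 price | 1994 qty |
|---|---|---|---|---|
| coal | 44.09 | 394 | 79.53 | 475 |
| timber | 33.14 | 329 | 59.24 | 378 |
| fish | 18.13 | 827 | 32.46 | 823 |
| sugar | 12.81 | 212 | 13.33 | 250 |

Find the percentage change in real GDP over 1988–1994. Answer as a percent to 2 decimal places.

Real GDP 1988 = Nominal GDP 1988 = 44.09·394 + 33.14·329 + 18.13·827 + 12.81·212 = 45983.75.
Real GDP 1994 (at 1988 prices) = 44.09·475 + 33.14·378 + 18.13·823 + 12.81·250 = 51593.16.
Real growth = 51593.16/45983.75 − 1 = 0.1220.

12.20%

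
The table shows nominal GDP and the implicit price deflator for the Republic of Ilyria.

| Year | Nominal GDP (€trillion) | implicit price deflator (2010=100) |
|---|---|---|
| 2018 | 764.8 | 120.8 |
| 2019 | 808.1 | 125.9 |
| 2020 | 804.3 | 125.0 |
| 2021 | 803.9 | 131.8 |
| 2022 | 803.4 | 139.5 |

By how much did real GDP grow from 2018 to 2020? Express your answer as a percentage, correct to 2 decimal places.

1.63%

Real GDP 2018 = 764.8/1.208 = 633.11.
Real GDP 2020 = 804.3/1.250 = 643.44.
Change = 643.44/633.11 − 1 = 0.0163.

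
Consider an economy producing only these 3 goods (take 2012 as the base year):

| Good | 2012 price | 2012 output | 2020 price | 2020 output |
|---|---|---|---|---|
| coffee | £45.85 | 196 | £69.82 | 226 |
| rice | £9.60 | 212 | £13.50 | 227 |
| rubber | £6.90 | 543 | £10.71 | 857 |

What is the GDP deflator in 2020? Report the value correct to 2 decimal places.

151.84

Nominal GDP 2020 = 69.82·226 + 13.50·227 + 10.71·857 = 28022.29.
Real GDP 2020 (at 2012 prices) = 45.85·226 + 9.60·227 + 6.90·857 = 18454.60.
Deflator = Nominal/Real × 100 = 28022.29/18454.60 × 100 = 151.844.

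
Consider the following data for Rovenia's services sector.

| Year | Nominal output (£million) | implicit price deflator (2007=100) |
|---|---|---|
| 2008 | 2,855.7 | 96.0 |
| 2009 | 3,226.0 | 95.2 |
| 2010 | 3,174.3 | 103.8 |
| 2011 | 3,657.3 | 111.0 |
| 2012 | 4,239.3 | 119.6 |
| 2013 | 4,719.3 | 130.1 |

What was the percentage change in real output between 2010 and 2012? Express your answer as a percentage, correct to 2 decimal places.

Real output 2010 = 3174.3/1.038 = 3058.09.
Real output 2012 = 4239.3/1.196 = 3544.57.
Change = 3544.57/3058.09 − 1 = 0.1591.

15.91%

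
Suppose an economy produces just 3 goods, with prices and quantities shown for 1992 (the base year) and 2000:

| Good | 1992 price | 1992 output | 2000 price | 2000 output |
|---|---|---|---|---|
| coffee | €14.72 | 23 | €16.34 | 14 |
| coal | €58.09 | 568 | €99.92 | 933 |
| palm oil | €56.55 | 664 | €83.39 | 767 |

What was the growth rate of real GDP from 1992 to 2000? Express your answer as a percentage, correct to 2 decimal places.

Real GDP 1992 = Nominal GDP 1992 = 14.72·23 + 58.09·568 + 56.55·664 = 70882.88.
Real GDP 2000 (at 1992 prices) = 14.72·14 + 58.09·933 + 56.55·767 = 97777.90.
Real growth = 97777.90/70882.88 − 1 = 0.3794.

37.94%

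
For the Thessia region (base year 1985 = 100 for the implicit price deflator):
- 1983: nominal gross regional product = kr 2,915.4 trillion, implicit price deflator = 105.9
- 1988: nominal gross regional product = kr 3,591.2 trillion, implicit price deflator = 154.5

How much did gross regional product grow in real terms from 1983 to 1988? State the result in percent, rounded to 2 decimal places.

Real gross regional product 1983 = 2915.4 / 1.059 = 2752.97.
Real gross regional product 1988 = 3591.2 / 1.545 = 2324.40.
Real growth = 2324.40 / 2752.97 − 1 = -0.1557.

-15.57%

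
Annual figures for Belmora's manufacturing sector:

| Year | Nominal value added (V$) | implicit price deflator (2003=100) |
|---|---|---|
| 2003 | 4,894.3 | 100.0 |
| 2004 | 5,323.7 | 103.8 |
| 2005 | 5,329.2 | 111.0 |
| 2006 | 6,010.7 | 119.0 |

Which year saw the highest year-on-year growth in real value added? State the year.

2004: real = 5323.7/1.038 = 5128.81; growth vs 2003 (4894.30) = 4.79%.
2005: real = 5329.2/1.110 = 4801.08; growth vs 2004 (5128.81) = -6.39%.
2006: real = 6010.7/1.190 = 5051.01; growth vs 2005 (4801.08) = 5.21%.

2006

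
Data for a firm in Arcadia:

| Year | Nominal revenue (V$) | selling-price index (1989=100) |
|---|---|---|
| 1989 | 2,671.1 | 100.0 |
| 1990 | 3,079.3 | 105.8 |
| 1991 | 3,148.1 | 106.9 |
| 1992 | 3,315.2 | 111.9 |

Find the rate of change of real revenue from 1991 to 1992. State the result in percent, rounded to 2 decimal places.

Real revenue 1991 = 3148.1/1.069 = 2944.90.
Real revenue 1992 = 3315.2/1.119 = 2962.65.
Change = 2962.65/2944.90 − 1 = 0.0060.

0.60%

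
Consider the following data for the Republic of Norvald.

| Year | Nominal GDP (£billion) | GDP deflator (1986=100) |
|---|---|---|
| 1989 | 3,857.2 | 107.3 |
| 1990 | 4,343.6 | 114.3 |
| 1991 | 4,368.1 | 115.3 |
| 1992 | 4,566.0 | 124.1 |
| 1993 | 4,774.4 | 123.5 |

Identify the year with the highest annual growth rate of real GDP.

1990: real = 4343.6/1.143 = 3800.17; growth vs 1989 (3594.78) = 5.71%.
1991: real = 4368.1/1.153 = 3788.46; growth vs 1990 (3800.17) = -0.31%.
1992: real = 4566.0/1.241 = 3679.29; growth vs 1991 (3788.46) = -2.88%.
1993: real = 4774.4/1.235 = 3865.91; growth vs 1992 (3679.29) = 5.07%.

1990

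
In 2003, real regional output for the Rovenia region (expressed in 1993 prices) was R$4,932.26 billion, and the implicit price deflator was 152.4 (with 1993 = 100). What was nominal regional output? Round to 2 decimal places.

R$7,516.76 billion

Nominal regional output = Real × (implicit price deflator/100) = 4932.26 × 1.524 = 7516.76.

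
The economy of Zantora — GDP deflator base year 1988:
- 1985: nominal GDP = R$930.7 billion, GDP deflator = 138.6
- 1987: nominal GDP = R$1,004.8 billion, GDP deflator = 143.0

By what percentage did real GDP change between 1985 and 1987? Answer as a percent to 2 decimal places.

4.64%

Deflate each year: 1985 → 930.7/1.386 = 671.50; 1987 → 1004.8/1.430 = 702.66.
So real GDP changed by 702.66/671.50 − 1 = 0.0464, i.e. 4.64%.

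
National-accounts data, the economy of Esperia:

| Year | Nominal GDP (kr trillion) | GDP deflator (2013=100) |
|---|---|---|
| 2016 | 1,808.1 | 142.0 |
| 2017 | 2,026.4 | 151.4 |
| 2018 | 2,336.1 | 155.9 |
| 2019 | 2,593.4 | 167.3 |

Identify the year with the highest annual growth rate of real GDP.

2018

2017: real = 2026.4/1.514 = 1338.44; growth vs 2016 (1273.31) = 5.12%.
2018: real = 2336.1/1.559 = 1498.46; growth vs 2017 (1338.44) = 11.96%.
2019: real = 2593.4/1.673 = 1550.15; growth vs 2018 (1498.46) = 3.45%.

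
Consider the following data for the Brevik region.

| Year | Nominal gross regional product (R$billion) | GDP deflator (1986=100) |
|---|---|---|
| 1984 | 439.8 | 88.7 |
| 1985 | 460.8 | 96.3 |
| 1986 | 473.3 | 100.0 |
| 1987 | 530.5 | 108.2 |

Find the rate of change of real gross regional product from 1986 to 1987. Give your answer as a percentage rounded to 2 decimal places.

Real gross regional product 1986 = 473.3/1.000 = 473.30.
Real gross regional product 1987 = 530.5/1.082 = 490.30.
Change = 490.30/473.30 − 1 = 0.0359.

3.59%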